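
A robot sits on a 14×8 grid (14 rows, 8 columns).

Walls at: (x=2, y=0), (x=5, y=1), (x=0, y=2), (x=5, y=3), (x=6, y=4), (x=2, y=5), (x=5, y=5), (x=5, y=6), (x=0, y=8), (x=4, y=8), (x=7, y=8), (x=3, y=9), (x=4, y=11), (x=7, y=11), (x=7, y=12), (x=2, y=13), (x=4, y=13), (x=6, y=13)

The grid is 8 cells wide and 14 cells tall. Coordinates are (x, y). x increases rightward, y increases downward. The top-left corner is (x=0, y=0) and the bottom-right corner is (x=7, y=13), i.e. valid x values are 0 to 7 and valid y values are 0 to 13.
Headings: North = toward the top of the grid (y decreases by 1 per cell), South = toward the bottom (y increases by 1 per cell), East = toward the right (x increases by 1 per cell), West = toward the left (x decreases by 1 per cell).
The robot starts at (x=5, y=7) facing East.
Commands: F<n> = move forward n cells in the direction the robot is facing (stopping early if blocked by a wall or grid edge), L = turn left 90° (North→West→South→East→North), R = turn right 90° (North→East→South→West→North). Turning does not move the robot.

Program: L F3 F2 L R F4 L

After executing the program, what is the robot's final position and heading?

Start: (x=5, y=7), facing East
  L: turn left, now facing North
  F3: move forward 0/3 (blocked), now at (x=5, y=7)
  F2: move forward 0/2 (blocked), now at (x=5, y=7)
  L: turn left, now facing West
  R: turn right, now facing North
  F4: move forward 0/4 (blocked), now at (x=5, y=7)
  L: turn left, now facing West
Final: (x=5, y=7), facing West

Answer: Final position: (x=5, y=7), facing West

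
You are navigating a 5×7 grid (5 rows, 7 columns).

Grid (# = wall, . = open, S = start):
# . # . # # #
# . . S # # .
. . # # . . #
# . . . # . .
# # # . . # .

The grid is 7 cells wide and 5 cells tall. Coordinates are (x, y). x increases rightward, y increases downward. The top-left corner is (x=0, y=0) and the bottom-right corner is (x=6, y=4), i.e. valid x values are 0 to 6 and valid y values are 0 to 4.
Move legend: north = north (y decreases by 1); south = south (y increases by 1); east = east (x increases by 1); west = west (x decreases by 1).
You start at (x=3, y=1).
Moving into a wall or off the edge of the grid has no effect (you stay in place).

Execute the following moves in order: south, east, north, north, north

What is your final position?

Start: (x=3, y=1)
  south (south): blocked, stay at (x=3, y=1)
  east (east): blocked, stay at (x=3, y=1)
  north (north): (x=3, y=1) -> (x=3, y=0)
  north (north): blocked, stay at (x=3, y=0)
  north (north): blocked, stay at (x=3, y=0)
Final: (x=3, y=0)

Answer: Final position: (x=3, y=0)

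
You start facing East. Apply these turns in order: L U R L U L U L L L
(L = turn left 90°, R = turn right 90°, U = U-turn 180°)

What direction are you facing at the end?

Answer: Final heading: South

Derivation:
Start: East
  L (left (90° counter-clockwise)) -> North
  U (U-turn (180°)) -> South
  R (right (90° clockwise)) -> West
  L (left (90° counter-clockwise)) -> South
  U (U-turn (180°)) -> North
  L (left (90° counter-clockwise)) -> West
  U (U-turn (180°)) -> East
  L (left (90° counter-clockwise)) -> North
  L (left (90° counter-clockwise)) -> West
  L (left (90° counter-clockwise)) -> South
Final: South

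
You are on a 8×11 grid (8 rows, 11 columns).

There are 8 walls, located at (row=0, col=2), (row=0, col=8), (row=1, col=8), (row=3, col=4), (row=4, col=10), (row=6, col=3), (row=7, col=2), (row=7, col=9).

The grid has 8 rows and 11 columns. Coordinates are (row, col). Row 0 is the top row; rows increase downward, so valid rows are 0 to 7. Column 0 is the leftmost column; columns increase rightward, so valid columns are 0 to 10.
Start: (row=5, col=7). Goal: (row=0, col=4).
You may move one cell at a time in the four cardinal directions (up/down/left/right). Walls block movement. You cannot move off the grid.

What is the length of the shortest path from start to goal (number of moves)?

Answer: Shortest path length: 8

Derivation:
BFS from (row=5, col=7) until reaching (row=0, col=4):
  Distance 0: (row=5, col=7)
  Distance 1: (row=4, col=7), (row=5, col=6), (row=5, col=8), (row=6, col=7)
  Distance 2: (row=3, col=7), (row=4, col=6), (row=4, col=8), (row=5, col=5), (row=5, col=9), (row=6, col=6), (row=6, col=8), (row=7, col=7)
  Distance 3: (row=2, col=7), (row=3, col=6), (row=3, col=8), (row=4, col=5), (row=4, col=9), (row=5, col=4), (row=5, col=10), (row=6, col=5), (row=6, col=9), (row=7, col=6), (row=7, col=8)
  Distance 4: (row=1, col=7), (row=2, col=6), (row=2, col=8), (row=3, col=5), (row=3, col=9), (row=4, col=4), (row=5, col=3), (row=6, col=4), (row=6, col=10), (row=7, col=5)
  Distance 5: (row=0, col=7), (row=1, col=6), (row=2, col=5), (row=2, col=9), (row=3, col=10), (row=4, col=3), (row=5, col=2), (row=7, col=4), (row=7, col=10)
  Distance 6: (row=0, col=6), (row=1, col=5), (row=1, col=9), (row=2, col=4), (row=2, col=10), (row=3, col=3), (row=4, col=2), (row=5, col=1), (row=6, col=2), (row=7, col=3)
  Distance 7: (row=0, col=5), (row=0, col=9), (row=1, col=4), (row=1, col=10), (row=2, col=3), (row=3, col=2), (row=4, col=1), (row=5, col=0), (row=6, col=1)
  Distance 8: (row=0, col=4), (row=0, col=10), (row=1, col=3), (row=2, col=2), (row=3, col=1), (row=4, col=0), (row=6, col=0), (row=7, col=1)  <- goal reached here
One shortest path (8 moves): (row=5, col=7) -> (row=5, col=6) -> (row=5, col=5) -> (row=4, col=5) -> (row=3, col=5) -> (row=2, col=5) -> (row=2, col=4) -> (row=1, col=4) -> (row=0, col=4)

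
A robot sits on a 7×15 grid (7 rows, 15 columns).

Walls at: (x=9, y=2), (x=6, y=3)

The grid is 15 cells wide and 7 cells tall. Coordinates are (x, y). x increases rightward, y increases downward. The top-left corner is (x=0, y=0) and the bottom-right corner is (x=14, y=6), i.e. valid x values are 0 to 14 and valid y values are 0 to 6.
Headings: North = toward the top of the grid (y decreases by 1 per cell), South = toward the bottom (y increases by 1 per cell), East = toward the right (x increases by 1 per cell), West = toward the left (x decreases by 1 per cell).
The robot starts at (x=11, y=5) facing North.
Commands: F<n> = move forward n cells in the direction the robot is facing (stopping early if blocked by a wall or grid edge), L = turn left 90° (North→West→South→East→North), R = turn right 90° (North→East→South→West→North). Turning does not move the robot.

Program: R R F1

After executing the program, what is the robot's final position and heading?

Start: (x=11, y=5), facing North
  R: turn right, now facing East
  R: turn right, now facing South
  F1: move forward 1, now at (x=11, y=6)
Final: (x=11, y=6), facing South

Answer: Final position: (x=11, y=6), facing South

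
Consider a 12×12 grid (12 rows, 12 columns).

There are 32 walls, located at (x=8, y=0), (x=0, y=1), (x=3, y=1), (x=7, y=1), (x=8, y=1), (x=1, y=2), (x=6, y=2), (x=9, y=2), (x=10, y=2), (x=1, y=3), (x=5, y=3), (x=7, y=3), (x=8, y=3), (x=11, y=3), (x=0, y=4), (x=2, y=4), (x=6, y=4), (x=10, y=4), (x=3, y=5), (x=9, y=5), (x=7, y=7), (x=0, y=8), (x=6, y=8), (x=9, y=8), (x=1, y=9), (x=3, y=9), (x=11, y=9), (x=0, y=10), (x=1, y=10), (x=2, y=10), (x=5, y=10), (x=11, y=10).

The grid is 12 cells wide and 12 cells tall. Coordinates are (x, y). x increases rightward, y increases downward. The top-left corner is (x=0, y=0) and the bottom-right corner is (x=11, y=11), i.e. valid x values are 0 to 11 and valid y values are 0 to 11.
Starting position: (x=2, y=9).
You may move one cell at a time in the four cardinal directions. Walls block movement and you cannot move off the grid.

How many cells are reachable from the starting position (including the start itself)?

BFS flood-fill from (x=2, y=9):
  Distance 0: (x=2, y=9)
  Distance 1: (x=2, y=8)
  Distance 2: (x=2, y=7), (x=1, y=8), (x=3, y=8)
  Distance 3: (x=2, y=6), (x=1, y=7), (x=3, y=7), (x=4, y=8)
  Distance 4: (x=2, y=5), (x=1, y=6), (x=3, y=6), (x=0, y=7), (x=4, y=7), (x=5, y=8), (x=4, y=9)
  Distance 5: (x=1, y=5), (x=0, y=6), (x=4, y=6), (x=5, y=7), (x=5, y=9), (x=4, y=10)
  Distance 6: (x=1, y=4), (x=0, y=5), (x=4, y=5), (x=5, y=6), (x=6, y=7), (x=6, y=9), (x=3, y=10), (x=4, y=11)
  Distance 7: (x=4, y=4), (x=5, y=5), (x=6, y=6), (x=7, y=9), (x=6, y=10), (x=3, y=11), (x=5, y=11)
  Distance 8: (x=4, y=3), (x=3, y=4), (x=5, y=4), (x=6, y=5), (x=7, y=6), (x=7, y=8), (x=8, y=9), (x=7, y=10), (x=2, y=11), (x=6, y=11)
  Distance 9: (x=4, y=2), (x=3, y=3), (x=7, y=5), (x=8, y=6), (x=8, y=8), (x=9, y=9), (x=8, y=10), (x=1, y=11), (x=7, y=11)
  Distance 10: (x=4, y=1), (x=3, y=2), (x=5, y=2), (x=2, y=3), (x=7, y=4), (x=8, y=5), (x=9, y=6), (x=8, y=7), (x=10, y=9), (x=9, y=10), (x=0, y=11), (x=8, y=11)
  Distance 11: (x=4, y=0), (x=5, y=1), (x=2, y=2), (x=8, y=4), (x=10, y=6), (x=9, y=7), (x=10, y=8), (x=10, y=10), (x=9, y=11)
  Distance 12: (x=3, y=0), (x=5, y=0), (x=2, y=1), (x=6, y=1), (x=9, y=4), (x=10, y=5), (x=11, y=6), (x=10, y=7), (x=11, y=8), (x=10, y=11)
  Distance 13: (x=2, y=0), (x=6, y=0), (x=1, y=1), (x=9, y=3), (x=11, y=5), (x=11, y=7), (x=11, y=11)
  Distance 14: (x=1, y=0), (x=7, y=0), (x=10, y=3), (x=11, y=4)
  Distance 15: (x=0, y=0)
Total reachable: 99 (grid has 112 open cells total)

Answer: Reachable cells: 99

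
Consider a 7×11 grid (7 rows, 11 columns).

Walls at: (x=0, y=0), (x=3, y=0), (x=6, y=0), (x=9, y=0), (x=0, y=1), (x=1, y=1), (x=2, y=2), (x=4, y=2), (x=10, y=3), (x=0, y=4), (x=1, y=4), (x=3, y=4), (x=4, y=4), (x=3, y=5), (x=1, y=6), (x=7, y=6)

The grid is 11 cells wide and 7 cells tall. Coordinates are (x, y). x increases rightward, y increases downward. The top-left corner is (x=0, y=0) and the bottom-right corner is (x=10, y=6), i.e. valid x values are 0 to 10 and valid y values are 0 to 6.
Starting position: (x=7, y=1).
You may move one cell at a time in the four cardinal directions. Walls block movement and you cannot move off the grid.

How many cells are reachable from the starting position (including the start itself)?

BFS flood-fill from (x=7, y=1):
  Distance 0: (x=7, y=1)
  Distance 1: (x=7, y=0), (x=6, y=1), (x=8, y=1), (x=7, y=2)
  Distance 2: (x=8, y=0), (x=5, y=1), (x=9, y=1), (x=6, y=2), (x=8, y=2), (x=7, y=3)
  Distance 3: (x=5, y=0), (x=4, y=1), (x=10, y=1), (x=5, y=2), (x=9, y=2), (x=6, y=3), (x=8, y=3), (x=7, y=4)
  Distance 4: (x=4, y=0), (x=10, y=0), (x=3, y=1), (x=10, y=2), (x=5, y=3), (x=9, y=3), (x=6, y=4), (x=8, y=4), (x=7, y=5)
  Distance 5: (x=2, y=1), (x=3, y=2), (x=4, y=3), (x=5, y=4), (x=9, y=4), (x=6, y=5), (x=8, y=5)
  Distance 6: (x=2, y=0), (x=3, y=3), (x=10, y=4), (x=5, y=5), (x=9, y=5), (x=6, y=6), (x=8, y=6)
  Distance 7: (x=1, y=0), (x=2, y=3), (x=4, y=5), (x=10, y=5), (x=5, y=6), (x=9, y=6)
  Distance 8: (x=1, y=3), (x=2, y=4), (x=4, y=6), (x=10, y=6)
  Distance 9: (x=1, y=2), (x=0, y=3), (x=2, y=5), (x=3, y=6)
  Distance 10: (x=0, y=2), (x=1, y=5), (x=2, y=6)
  Distance 11: (x=0, y=5)
  Distance 12: (x=0, y=6)
Total reachable: 61 (grid has 61 open cells total)

Answer: Reachable cells: 61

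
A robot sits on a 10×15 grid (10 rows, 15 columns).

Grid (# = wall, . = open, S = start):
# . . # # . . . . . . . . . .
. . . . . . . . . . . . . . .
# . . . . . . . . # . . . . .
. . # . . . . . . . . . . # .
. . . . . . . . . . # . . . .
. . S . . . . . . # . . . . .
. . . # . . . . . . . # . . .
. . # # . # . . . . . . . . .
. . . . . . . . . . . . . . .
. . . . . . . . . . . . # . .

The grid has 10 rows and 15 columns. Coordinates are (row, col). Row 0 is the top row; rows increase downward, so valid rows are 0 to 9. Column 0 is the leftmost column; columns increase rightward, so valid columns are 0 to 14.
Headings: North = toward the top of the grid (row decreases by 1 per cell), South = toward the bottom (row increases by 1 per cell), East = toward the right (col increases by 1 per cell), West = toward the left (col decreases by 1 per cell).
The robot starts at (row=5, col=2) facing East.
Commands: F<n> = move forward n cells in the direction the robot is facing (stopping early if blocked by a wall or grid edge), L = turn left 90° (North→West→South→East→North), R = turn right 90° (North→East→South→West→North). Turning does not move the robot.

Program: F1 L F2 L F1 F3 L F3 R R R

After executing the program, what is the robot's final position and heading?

Answer: Final position: (row=5, col=3), facing East

Derivation:
Start: (row=5, col=2), facing East
  F1: move forward 1, now at (row=5, col=3)
  L: turn left, now facing North
  F2: move forward 2, now at (row=3, col=3)
  L: turn left, now facing West
  F1: move forward 0/1 (blocked), now at (row=3, col=3)
  F3: move forward 0/3 (blocked), now at (row=3, col=3)
  L: turn left, now facing South
  F3: move forward 2/3 (blocked), now at (row=5, col=3)
  R: turn right, now facing West
  R: turn right, now facing North
  R: turn right, now facing East
Final: (row=5, col=3), facing East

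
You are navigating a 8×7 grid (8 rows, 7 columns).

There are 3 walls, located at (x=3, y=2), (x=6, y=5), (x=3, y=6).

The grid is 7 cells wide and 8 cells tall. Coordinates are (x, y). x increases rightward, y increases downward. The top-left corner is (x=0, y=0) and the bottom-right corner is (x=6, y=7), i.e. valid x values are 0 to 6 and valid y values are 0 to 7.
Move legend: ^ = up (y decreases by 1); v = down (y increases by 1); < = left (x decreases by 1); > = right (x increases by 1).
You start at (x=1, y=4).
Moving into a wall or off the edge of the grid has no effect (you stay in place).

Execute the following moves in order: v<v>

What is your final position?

Answer: Final position: (x=1, y=6)

Derivation:
Start: (x=1, y=4)
  v (down): (x=1, y=4) -> (x=1, y=5)
  < (left): (x=1, y=5) -> (x=0, y=5)
  v (down): (x=0, y=5) -> (x=0, y=6)
  > (right): (x=0, y=6) -> (x=1, y=6)
Final: (x=1, y=6)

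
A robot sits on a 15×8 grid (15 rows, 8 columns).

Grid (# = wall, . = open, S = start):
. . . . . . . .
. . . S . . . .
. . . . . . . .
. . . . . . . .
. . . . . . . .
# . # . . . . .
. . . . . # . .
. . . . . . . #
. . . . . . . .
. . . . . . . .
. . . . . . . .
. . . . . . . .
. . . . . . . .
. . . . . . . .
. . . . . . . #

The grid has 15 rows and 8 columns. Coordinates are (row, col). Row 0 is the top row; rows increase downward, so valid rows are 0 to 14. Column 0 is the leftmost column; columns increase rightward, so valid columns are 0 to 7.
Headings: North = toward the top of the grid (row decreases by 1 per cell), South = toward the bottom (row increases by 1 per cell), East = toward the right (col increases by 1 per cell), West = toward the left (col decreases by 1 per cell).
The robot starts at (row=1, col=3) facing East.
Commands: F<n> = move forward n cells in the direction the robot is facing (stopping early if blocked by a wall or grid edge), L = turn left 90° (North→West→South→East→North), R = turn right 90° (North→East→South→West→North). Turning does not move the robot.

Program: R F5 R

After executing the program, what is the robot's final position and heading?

Start: (row=1, col=3), facing East
  R: turn right, now facing South
  F5: move forward 5, now at (row=6, col=3)
  R: turn right, now facing West
Final: (row=6, col=3), facing West

Answer: Final position: (row=6, col=3), facing West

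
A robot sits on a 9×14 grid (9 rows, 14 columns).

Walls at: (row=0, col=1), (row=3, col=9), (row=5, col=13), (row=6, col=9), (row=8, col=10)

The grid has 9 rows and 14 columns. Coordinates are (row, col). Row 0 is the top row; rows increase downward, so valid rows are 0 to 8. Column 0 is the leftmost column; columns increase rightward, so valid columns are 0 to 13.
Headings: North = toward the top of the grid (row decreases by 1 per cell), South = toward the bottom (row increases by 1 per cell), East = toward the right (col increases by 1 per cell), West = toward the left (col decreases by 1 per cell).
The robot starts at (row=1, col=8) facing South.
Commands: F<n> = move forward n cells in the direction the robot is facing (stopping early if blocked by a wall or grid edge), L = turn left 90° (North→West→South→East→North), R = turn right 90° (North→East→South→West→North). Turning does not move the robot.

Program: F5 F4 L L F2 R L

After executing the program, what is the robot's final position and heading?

Start: (row=1, col=8), facing South
  F5: move forward 5, now at (row=6, col=8)
  F4: move forward 2/4 (blocked), now at (row=8, col=8)
  L: turn left, now facing East
  L: turn left, now facing North
  F2: move forward 2, now at (row=6, col=8)
  R: turn right, now facing East
  L: turn left, now facing North
Final: (row=6, col=8), facing North

Answer: Final position: (row=6, col=8), facing North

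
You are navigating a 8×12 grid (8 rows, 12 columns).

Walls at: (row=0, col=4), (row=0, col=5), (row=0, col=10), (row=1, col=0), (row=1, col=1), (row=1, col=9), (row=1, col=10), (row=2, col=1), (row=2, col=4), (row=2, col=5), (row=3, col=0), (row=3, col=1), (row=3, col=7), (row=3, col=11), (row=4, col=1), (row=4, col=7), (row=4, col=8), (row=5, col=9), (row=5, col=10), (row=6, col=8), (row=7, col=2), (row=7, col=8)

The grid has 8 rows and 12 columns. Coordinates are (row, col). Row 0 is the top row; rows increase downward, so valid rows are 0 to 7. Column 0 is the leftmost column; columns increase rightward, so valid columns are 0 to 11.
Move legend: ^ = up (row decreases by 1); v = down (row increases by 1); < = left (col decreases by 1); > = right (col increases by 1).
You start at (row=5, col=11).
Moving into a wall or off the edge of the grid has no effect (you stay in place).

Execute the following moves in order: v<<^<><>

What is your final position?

Answer: Final position: (row=6, col=10)

Derivation:
Start: (row=5, col=11)
  v (down): (row=5, col=11) -> (row=6, col=11)
  < (left): (row=6, col=11) -> (row=6, col=10)
  < (left): (row=6, col=10) -> (row=6, col=9)
  ^ (up): blocked, stay at (row=6, col=9)
  < (left): blocked, stay at (row=6, col=9)
  > (right): (row=6, col=9) -> (row=6, col=10)
  < (left): (row=6, col=10) -> (row=6, col=9)
  > (right): (row=6, col=9) -> (row=6, col=10)
Final: (row=6, col=10)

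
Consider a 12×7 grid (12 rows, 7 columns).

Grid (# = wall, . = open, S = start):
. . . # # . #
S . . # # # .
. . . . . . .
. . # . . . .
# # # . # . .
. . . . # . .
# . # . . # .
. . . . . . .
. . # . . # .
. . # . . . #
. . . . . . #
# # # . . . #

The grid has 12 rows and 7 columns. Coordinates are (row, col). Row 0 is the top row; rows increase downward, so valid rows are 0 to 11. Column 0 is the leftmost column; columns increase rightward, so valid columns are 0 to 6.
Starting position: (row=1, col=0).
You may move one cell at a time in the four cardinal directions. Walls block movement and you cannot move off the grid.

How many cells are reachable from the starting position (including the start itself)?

Answer: Reachable cells: 59

Derivation:
BFS flood-fill from (row=1, col=0):
  Distance 0: (row=1, col=0)
  Distance 1: (row=0, col=0), (row=1, col=1), (row=2, col=0)
  Distance 2: (row=0, col=1), (row=1, col=2), (row=2, col=1), (row=3, col=0)
  Distance 3: (row=0, col=2), (row=2, col=2), (row=3, col=1)
  Distance 4: (row=2, col=3)
  Distance 5: (row=2, col=4), (row=3, col=3)
  Distance 6: (row=2, col=5), (row=3, col=4), (row=4, col=3)
  Distance 7: (row=2, col=6), (row=3, col=5), (row=5, col=3)
  Distance 8: (row=1, col=6), (row=3, col=6), (row=4, col=5), (row=5, col=2), (row=6, col=3)
  Distance 9: (row=4, col=6), (row=5, col=1), (row=5, col=5), (row=6, col=4), (row=7, col=3)
  Distance 10: (row=5, col=0), (row=5, col=6), (row=6, col=1), (row=7, col=2), (row=7, col=4), (row=8, col=3)
  Distance 11: (row=6, col=6), (row=7, col=1), (row=7, col=5), (row=8, col=4), (row=9, col=3)
  Distance 12: (row=7, col=0), (row=7, col=6), (row=8, col=1), (row=9, col=4), (row=10, col=3)
  Distance 13: (row=8, col=0), (row=8, col=6), (row=9, col=1), (row=9, col=5), (row=10, col=2), (row=10, col=4), (row=11, col=3)
  Distance 14: (row=9, col=0), (row=10, col=1), (row=10, col=5), (row=11, col=4)
  Distance 15: (row=10, col=0), (row=11, col=5)
Total reachable: 59 (grid has 60 open cells total)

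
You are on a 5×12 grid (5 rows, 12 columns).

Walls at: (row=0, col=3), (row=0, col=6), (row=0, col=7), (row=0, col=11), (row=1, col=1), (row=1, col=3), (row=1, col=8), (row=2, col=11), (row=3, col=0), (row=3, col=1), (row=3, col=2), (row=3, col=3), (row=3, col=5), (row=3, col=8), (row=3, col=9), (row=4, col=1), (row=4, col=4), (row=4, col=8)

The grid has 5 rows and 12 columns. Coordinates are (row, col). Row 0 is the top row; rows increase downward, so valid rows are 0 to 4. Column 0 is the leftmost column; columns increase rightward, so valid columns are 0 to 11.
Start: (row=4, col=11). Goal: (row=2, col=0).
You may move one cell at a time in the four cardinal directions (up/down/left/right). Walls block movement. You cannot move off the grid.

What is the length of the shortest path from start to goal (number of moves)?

BFS from (row=4, col=11) until reaching (row=2, col=0):
  Distance 0: (row=4, col=11)
  Distance 1: (row=3, col=11), (row=4, col=10)
  Distance 2: (row=3, col=10), (row=4, col=9)
  Distance 3: (row=2, col=10)
  Distance 4: (row=1, col=10), (row=2, col=9)
  Distance 5: (row=0, col=10), (row=1, col=9), (row=1, col=11), (row=2, col=8)
  Distance 6: (row=0, col=9), (row=2, col=7)
  Distance 7: (row=0, col=8), (row=1, col=7), (row=2, col=6), (row=3, col=7)
  Distance 8: (row=1, col=6), (row=2, col=5), (row=3, col=6), (row=4, col=7)
  Distance 9: (row=1, col=5), (row=2, col=4), (row=4, col=6)
  Distance 10: (row=0, col=5), (row=1, col=4), (row=2, col=3), (row=3, col=4), (row=4, col=5)
  Distance 11: (row=0, col=4), (row=2, col=2)
  Distance 12: (row=1, col=2), (row=2, col=1)
  Distance 13: (row=0, col=2), (row=2, col=0)  <- goal reached here
One shortest path (13 moves): (row=4, col=11) -> (row=4, col=10) -> (row=3, col=10) -> (row=2, col=10) -> (row=2, col=9) -> (row=2, col=8) -> (row=2, col=7) -> (row=2, col=6) -> (row=2, col=5) -> (row=2, col=4) -> (row=2, col=3) -> (row=2, col=2) -> (row=2, col=1) -> (row=2, col=0)

Answer: Shortest path length: 13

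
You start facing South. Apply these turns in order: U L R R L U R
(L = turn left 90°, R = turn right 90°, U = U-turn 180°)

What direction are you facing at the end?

Answer: Final heading: West

Derivation:
Start: South
  U (U-turn (180°)) -> North
  L (left (90° counter-clockwise)) -> West
  R (right (90° clockwise)) -> North
  R (right (90° clockwise)) -> East
  L (left (90° counter-clockwise)) -> North
  U (U-turn (180°)) -> South
  R (right (90° clockwise)) -> West
Final: West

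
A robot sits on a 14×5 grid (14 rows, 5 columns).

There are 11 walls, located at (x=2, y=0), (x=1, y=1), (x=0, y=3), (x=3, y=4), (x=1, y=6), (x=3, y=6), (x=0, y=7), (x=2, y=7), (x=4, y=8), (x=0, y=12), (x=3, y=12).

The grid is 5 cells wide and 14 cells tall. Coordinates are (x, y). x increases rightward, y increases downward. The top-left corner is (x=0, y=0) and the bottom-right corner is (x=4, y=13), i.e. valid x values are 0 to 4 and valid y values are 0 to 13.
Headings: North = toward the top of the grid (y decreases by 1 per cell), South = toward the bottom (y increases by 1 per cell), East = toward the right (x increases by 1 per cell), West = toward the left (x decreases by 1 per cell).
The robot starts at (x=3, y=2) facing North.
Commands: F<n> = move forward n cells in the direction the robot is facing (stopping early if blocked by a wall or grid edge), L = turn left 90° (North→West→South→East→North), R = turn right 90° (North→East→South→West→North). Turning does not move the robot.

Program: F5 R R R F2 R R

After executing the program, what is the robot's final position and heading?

Start: (x=3, y=2), facing North
  F5: move forward 2/5 (blocked), now at (x=3, y=0)
  R: turn right, now facing East
  R: turn right, now facing South
  R: turn right, now facing West
  F2: move forward 0/2 (blocked), now at (x=3, y=0)
  R: turn right, now facing North
  R: turn right, now facing East
Final: (x=3, y=0), facing East

Answer: Final position: (x=3, y=0), facing East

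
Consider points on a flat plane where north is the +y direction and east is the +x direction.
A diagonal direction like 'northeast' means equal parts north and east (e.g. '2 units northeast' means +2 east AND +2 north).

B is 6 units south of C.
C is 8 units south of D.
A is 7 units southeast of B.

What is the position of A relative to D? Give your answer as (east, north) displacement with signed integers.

Place D at the origin (east=0, north=0).
  C is 8 units south of D: delta (east=+0, north=-8); C at (east=0, north=-8).
  B is 6 units south of C: delta (east=+0, north=-6); B at (east=0, north=-14).
  A is 7 units southeast of B: delta (east=+7, north=-7); A at (east=7, north=-21).
Therefore A relative to D: (east=7, north=-21).

Answer: A is at (east=7, north=-21) relative to D.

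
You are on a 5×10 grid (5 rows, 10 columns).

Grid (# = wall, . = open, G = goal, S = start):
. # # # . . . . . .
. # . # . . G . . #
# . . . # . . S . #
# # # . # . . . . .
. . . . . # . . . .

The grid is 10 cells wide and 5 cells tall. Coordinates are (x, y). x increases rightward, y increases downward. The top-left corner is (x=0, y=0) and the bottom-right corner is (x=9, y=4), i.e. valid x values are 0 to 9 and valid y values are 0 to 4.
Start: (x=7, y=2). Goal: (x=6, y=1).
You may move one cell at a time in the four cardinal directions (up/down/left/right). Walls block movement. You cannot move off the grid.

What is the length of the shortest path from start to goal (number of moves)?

BFS from (x=7, y=2) until reaching (x=6, y=1):
  Distance 0: (x=7, y=2)
  Distance 1: (x=7, y=1), (x=6, y=2), (x=8, y=2), (x=7, y=3)
  Distance 2: (x=7, y=0), (x=6, y=1), (x=8, y=1), (x=5, y=2), (x=6, y=3), (x=8, y=3), (x=7, y=4)  <- goal reached here
One shortest path (2 moves): (x=7, y=2) -> (x=6, y=2) -> (x=6, y=1)

Answer: Shortest path length: 2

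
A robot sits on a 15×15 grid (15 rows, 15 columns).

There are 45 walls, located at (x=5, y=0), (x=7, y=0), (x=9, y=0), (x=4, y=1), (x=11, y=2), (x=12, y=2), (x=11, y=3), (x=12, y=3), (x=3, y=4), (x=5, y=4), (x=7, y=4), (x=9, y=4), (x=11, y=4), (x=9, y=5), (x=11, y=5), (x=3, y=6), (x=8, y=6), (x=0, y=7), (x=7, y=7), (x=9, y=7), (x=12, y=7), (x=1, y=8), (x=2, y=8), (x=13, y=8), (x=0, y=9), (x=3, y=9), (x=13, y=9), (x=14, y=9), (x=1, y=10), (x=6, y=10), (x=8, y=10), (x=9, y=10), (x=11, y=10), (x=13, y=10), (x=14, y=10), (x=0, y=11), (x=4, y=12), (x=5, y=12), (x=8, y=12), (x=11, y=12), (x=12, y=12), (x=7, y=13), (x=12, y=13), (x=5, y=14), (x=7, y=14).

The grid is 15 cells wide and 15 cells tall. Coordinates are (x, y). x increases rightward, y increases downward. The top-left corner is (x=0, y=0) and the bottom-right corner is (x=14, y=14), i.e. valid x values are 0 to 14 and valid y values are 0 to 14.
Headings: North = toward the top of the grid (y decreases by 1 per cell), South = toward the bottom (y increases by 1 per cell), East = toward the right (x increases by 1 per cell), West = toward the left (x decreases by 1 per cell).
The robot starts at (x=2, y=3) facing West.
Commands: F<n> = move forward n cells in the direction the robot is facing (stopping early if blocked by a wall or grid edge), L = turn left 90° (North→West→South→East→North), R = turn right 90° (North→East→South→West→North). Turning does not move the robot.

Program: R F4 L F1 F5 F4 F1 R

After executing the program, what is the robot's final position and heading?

Start: (x=2, y=3), facing West
  R: turn right, now facing North
  F4: move forward 3/4 (blocked), now at (x=2, y=0)
  L: turn left, now facing West
  F1: move forward 1, now at (x=1, y=0)
  F5: move forward 1/5 (blocked), now at (x=0, y=0)
  F4: move forward 0/4 (blocked), now at (x=0, y=0)
  F1: move forward 0/1 (blocked), now at (x=0, y=0)
  R: turn right, now facing North
Final: (x=0, y=0), facing North

Answer: Final position: (x=0, y=0), facing North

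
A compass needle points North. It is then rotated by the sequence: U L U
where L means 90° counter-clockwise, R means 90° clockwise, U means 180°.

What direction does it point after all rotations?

Answer: Final heading: West

Derivation:
Start: North
  U (U-turn (180°)) -> South
  L (left (90° counter-clockwise)) -> East
  U (U-turn (180°)) -> West
Final: West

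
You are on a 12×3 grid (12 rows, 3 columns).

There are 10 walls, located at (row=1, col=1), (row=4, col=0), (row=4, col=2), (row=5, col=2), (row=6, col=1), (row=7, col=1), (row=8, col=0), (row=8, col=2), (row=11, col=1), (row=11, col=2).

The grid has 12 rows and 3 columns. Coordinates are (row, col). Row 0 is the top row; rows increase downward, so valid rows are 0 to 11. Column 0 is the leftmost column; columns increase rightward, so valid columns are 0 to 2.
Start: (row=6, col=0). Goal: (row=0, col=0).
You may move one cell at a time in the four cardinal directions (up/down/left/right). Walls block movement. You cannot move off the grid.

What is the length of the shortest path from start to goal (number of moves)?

BFS from (row=6, col=0) until reaching (row=0, col=0):
  Distance 0: (row=6, col=0)
  Distance 1: (row=5, col=0), (row=7, col=0)
  Distance 2: (row=5, col=1)
  Distance 3: (row=4, col=1)
  Distance 4: (row=3, col=1)
  Distance 5: (row=2, col=1), (row=3, col=0), (row=3, col=2)
  Distance 6: (row=2, col=0), (row=2, col=2)
  Distance 7: (row=1, col=0), (row=1, col=2)
  Distance 8: (row=0, col=0), (row=0, col=2)  <- goal reached here
One shortest path (8 moves): (row=6, col=0) -> (row=5, col=0) -> (row=5, col=1) -> (row=4, col=1) -> (row=3, col=1) -> (row=3, col=0) -> (row=2, col=0) -> (row=1, col=0) -> (row=0, col=0)

Answer: Shortest path length: 8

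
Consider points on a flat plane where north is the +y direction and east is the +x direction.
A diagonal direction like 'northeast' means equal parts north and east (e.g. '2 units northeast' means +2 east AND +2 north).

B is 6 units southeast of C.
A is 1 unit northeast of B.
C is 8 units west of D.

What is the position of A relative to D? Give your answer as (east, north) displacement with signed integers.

Place D at the origin (east=0, north=0).
  C is 8 units west of D: delta (east=-8, north=+0); C at (east=-8, north=0).
  B is 6 units southeast of C: delta (east=+6, north=-6); B at (east=-2, north=-6).
  A is 1 unit northeast of B: delta (east=+1, north=+1); A at (east=-1, north=-5).
Therefore A relative to D: (east=-1, north=-5).

Answer: A is at (east=-1, north=-5) relative to D.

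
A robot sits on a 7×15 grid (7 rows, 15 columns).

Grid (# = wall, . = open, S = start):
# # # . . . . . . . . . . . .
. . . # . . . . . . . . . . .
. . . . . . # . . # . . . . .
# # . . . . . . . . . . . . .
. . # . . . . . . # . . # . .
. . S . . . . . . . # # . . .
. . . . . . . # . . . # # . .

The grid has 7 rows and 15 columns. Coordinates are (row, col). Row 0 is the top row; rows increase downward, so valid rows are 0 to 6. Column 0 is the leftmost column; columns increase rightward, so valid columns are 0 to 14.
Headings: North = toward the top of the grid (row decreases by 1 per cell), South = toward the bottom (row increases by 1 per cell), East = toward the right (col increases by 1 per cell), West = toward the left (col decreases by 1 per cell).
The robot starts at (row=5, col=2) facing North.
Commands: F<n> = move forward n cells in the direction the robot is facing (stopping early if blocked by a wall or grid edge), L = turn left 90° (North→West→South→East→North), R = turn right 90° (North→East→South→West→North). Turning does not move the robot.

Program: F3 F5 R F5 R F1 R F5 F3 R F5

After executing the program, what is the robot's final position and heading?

Answer: Final position: (row=4, col=0), facing North

Derivation:
Start: (row=5, col=2), facing North
  F3: move forward 0/3 (blocked), now at (row=5, col=2)
  F5: move forward 0/5 (blocked), now at (row=5, col=2)
  R: turn right, now facing East
  F5: move forward 5, now at (row=5, col=7)
  R: turn right, now facing South
  F1: move forward 0/1 (blocked), now at (row=5, col=7)
  R: turn right, now facing West
  F5: move forward 5, now at (row=5, col=2)
  F3: move forward 2/3 (blocked), now at (row=5, col=0)
  R: turn right, now facing North
  F5: move forward 1/5 (blocked), now at (row=4, col=0)
Final: (row=4, col=0), facing North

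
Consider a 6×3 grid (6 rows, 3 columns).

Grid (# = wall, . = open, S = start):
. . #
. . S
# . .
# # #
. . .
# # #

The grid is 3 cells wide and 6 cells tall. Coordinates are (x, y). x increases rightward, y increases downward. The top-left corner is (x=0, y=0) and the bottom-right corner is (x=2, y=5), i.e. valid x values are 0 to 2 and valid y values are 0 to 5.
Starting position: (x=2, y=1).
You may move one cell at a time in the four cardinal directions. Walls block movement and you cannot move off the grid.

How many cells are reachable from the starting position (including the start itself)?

Answer: Reachable cells: 7

Derivation:
BFS flood-fill from (x=2, y=1):
  Distance 0: (x=2, y=1)
  Distance 1: (x=1, y=1), (x=2, y=2)
  Distance 2: (x=1, y=0), (x=0, y=1), (x=1, y=2)
  Distance 3: (x=0, y=0)
Total reachable: 7 (grid has 10 open cells total)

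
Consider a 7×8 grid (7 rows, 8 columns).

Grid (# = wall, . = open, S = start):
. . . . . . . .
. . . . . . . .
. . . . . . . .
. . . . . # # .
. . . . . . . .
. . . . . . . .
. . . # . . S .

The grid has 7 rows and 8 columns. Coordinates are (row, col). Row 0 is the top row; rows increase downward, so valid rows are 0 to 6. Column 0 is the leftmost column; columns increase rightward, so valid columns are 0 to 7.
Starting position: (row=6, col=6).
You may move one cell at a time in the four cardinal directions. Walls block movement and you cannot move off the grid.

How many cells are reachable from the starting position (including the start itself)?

BFS flood-fill from (row=6, col=6):
  Distance 0: (row=6, col=6)
  Distance 1: (row=5, col=6), (row=6, col=5), (row=6, col=7)
  Distance 2: (row=4, col=6), (row=5, col=5), (row=5, col=7), (row=6, col=4)
  Distance 3: (row=4, col=5), (row=4, col=7), (row=5, col=4)
  Distance 4: (row=3, col=7), (row=4, col=4), (row=5, col=3)
  Distance 5: (row=2, col=7), (row=3, col=4), (row=4, col=3), (row=5, col=2)
  Distance 6: (row=1, col=7), (row=2, col=4), (row=2, col=6), (row=3, col=3), (row=4, col=2), (row=5, col=1), (row=6, col=2)
  Distance 7: (row=0, col=7), (row=1, col=4), (row=1, col=6), (row=2, col=3), (row=2, col=5), (row=3, col=2), (row=4, col=1), (row=5, col=0), (row=6, col=1)
  Distance 8: (row=0, col=4), (row=0, col=6), (row=1, col=3), (row=1, col=5), (row=2, col=2), (row=3, col=1), (row=4, col=0), (row=6, col=0)
  Distance 9: (row=0, col=3), (row=0, col=5), (row=1, col=2), (row=2, col=1), (row=3, col=0)
  Distance 10: (row=0, col=2), (row=1, col=1), (row=2, col=0)
  Distance 11: (row=0, col=1), (row=1, col=0)
  Distance 12: (row=0, col=0)
Total reachable: 53 (grid has 53 open cells total)

Answer: Reachable cells: 53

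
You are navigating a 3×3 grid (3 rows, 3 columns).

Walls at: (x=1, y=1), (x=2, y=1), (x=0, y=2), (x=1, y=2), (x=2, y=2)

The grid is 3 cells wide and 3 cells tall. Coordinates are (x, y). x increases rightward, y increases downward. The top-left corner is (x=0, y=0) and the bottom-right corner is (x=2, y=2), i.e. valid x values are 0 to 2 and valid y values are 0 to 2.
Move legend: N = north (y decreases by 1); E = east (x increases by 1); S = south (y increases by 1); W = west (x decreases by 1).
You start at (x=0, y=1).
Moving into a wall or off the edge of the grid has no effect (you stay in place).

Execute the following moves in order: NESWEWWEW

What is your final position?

Start: (x=0, y=1)
  N (north): (x=0, y=1) -> (x=0, y=0)
  E (east): (x=0, y=0) -> (x=1, y=0)
  S (south): blocked, stay at (x=1, y=0)
  W (west): (x=1, y=0) -> (x=0, y=0)
  E (east): (x=0, y=0) -> (x=1, y=0)
  W (west): (x=1, y=0) -> (x=0, y=0)
  W (west): blocked, stay at (x=0, y=0)
  E (east): (x=0, y=0) -> (x=1, y=0)
  W (west): (x=1, y=0) -> (x=0, y=0)
Final: (x=0, y=0)

Answer: Final position: (x=0, y=0)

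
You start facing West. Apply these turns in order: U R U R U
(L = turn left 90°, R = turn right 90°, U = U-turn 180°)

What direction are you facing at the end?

Start: West
  U (U-turn (180°)) -> East
  R (right (90° clockwise)) -> South
  U (U-turn (180°)) -> North
  R (right (90° clockwise)) -> East
  U (U-turn (180°)) -> West
Final: West

Answer: Final heading: West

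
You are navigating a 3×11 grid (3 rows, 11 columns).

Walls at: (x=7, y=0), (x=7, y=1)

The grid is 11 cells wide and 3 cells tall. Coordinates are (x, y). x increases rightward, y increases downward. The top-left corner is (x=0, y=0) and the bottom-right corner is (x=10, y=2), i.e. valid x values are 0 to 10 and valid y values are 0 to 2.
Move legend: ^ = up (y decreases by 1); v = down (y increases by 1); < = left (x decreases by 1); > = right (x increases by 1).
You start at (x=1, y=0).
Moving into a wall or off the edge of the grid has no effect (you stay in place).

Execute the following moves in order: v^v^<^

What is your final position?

Answer: Final position: (x=0, y=0)

Derivation:
Start: (x=1, y=0)
  v (down): (x=1, y=0) -> (x=1, y=1)
  ^ (up): (x=1, y=1) -> (x=1, y=0)
  v (down): (x=1, y=0) -> (x=1, y=1)
  ^ (up): (x=1, y=1) -> (x=1, y=0)
  < (left): (x=1, y=0) -> (x=0, y=0)
  ^ (up): blocked, stay at (x=0, y=0)
Final: (x=0, y=0)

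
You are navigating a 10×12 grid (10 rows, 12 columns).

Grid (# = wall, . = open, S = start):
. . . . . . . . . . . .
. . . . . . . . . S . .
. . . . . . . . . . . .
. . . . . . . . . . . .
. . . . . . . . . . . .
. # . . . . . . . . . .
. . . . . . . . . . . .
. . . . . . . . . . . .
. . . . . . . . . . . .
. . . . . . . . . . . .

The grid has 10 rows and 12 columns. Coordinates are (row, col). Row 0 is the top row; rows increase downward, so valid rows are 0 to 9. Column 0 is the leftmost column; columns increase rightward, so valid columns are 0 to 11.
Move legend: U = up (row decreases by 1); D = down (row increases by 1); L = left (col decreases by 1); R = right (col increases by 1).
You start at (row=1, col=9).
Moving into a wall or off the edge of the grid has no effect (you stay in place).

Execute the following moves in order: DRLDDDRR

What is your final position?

Answer: Final position: (row=5, col=11)

Derivation:
Start: (row=1, col=9)
  D (down): (row=1, col=9) -> (row=2, col=9)
  R (right): (row=2, col=9) -> (row=2, col=10)
  L (left): (row=2, col=10) -> (row=2, col=9)
  D (down): (row=2, col=9) -> (row=3, col=9)
  D (down): (row=3, col=9) -> (row=4, col=9)
  D (down): (row=4, col=9) -> (row=5, col=9)
  R (right): (row=5, col=9) -> (row=5, col=10)
  R (right): (row=5, col=10) -> (row=5, col=11)
Final: (row=5, col=11)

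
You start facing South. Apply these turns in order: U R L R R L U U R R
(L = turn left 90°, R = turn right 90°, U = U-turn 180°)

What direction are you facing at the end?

Answer: Final heading: West

Derivation:
Start: South
  U (U-turn (180°)) -> North
  R (right (90° clockwise)) -> East
  L (left (90° counter-clockwise)) -> North
  R (right (90° clockwise)) -> East
  R (right (90° clockwise)) -> South
  L (left (90° counter-clockwise)) -> East
  U (U-turn (180°)) -> West
  U (U-turn (180°)) -> East
  R (right (90° clockwise)) -> South
  R (right (90° clockwise)) -> West
Final: West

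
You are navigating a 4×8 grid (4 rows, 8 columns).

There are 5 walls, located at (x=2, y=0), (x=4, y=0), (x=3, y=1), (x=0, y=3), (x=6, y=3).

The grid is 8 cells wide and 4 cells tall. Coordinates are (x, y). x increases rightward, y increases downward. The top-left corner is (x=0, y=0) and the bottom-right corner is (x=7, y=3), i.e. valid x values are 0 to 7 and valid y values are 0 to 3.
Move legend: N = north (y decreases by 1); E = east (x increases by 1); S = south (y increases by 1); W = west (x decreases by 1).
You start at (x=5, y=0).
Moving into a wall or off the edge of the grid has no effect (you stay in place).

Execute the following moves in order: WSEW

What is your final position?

Start: (x=5, y=0)
  W (west): blocked, stay at (x=5, y=0)
  S (south): (x=5, y=0) -> (x=5, y=1)
  E (east): (x=5, y=1) -> (x=6, y=1)
  W (west): (x=6, y=1) -> (x=5, y=1)
Final: (x=5, y=1)

Answer: Final position: (x=5, y=1)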